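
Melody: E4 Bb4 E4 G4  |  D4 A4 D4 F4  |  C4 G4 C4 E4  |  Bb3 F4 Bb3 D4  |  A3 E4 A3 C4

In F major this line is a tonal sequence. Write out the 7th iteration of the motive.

Unit = 4 notes; the statements start on E4, D4, C4, Bb3, A3, moving down a 2nd each time.
Continuing the starts: G3 → F3.
From F3 the diatonic shape gives F3 C4 F3 A3.

F3 C4 F3 A3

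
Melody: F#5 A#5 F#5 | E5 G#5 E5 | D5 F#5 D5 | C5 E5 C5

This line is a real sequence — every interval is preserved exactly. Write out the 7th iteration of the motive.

Taking 3-note groups, the heads are F#5, E5, D5, C5: the pattern moves down a 2nd.
Carrying on: Bb4 → Ab4 → Gb4.
So cell 7 is Gb4 Bb4 Gb4.

Gb4 Bb4 Gb4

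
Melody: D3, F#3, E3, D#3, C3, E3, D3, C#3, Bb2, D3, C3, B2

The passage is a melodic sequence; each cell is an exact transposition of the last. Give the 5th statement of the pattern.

With a 4-note motive the entries are D3, C3, Bb2, each down a 2nd from the previous.
Carrying on: Ab2 → Gb2.
So cell 5 is Gb2 Bb2 Ab2 G2.

Gb2 Bb2 Ab2 G2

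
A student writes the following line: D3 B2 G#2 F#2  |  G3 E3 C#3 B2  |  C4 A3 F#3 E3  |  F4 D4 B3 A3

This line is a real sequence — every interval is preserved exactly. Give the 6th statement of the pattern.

Eb5 C5 A4 G4

With a 4-note motive the entries are D3, G3, C4, F4, each up a 4th from the previous.
Extending up a 4th: Bb4 → Eb5.
Statement 6 starts on Eb5 and keeps the same exact contour: Eb5 C5 A4 G4.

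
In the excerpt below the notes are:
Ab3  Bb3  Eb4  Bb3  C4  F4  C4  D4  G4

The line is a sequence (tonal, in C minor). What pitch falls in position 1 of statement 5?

Eb4

Grouping in 3s, the 1st note of each cell is Ab3, Bb3, C4.
Each moves up a 2nd. Continuing: D4 → Eb4.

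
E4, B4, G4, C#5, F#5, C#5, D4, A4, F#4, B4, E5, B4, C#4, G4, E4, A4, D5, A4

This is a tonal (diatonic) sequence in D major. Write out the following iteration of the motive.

Unit = 6 notes; the statements start on E4, D4, C#4, moving down a 2nd each time.
So cell 4 is B3 F#4 D4 G4 C#5 G4.

B3 F#4 D4 G4 C#5 G4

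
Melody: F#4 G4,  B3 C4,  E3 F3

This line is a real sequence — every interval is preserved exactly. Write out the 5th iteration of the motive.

Unit = 2 notes; the statements start on F#4, B3, E3, moving down a 5th each time.
Continuing the starts: A2 → D2.
Statement 5 starts on D2 and keeps the same exact contour: D2 Eb2.

D2 Eb2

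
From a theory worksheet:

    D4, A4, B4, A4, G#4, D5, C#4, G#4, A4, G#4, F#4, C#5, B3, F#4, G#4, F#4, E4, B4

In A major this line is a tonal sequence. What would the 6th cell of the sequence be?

F#3 C#4 D4 C#4 B3 F#4

Unit = 6 notes; the statements start on D4, C#4, B3, moving down a 2nd each time.
Carrying on: A3 → G#3 → F#3.
From F#3 the diatonic shape gives F#3 C#4 D4 C#4 B3 F#4.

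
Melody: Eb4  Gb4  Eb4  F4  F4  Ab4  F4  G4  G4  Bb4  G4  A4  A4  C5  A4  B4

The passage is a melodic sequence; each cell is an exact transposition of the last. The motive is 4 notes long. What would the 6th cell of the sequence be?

C#5 E5 C#5 D#5

The 4-note cells begin on Eb4, F4, G4, A4 — each up a 2nd from the last.
Continuing the starts: B4 → C#5.
Statement 6 starts on C#5 and keeps the same exact contour: C#5 E5 C#5 D#5.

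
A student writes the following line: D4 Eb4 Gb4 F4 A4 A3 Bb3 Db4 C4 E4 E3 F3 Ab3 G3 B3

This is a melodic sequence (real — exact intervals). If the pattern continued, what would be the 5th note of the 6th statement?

The unit is 5 notes. Position-5 pitches of the 3 shown cells: A4, E4, B3.
Each moves down a 4th. Continuing: F#3 → C#3 → G#2.

G#2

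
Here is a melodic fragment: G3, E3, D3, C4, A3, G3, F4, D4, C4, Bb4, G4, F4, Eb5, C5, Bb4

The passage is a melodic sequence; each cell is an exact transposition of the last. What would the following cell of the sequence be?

Ab5 F5 Eb5

Taking 3-note groups, the heads are G3, C4, F4, Bb4, Eb5: the pattern moves up a 4th.
From Ab5 the exact shape gives Ab5 F5 Eb5.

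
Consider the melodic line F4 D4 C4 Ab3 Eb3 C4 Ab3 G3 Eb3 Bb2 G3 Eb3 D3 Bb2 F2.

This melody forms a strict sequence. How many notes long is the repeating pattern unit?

5

There are 15 notes; a 5-note unit gives 3 cells:
F4 D4 C4 Ab3 Eb3 | C4 Ab3 G3 Eb3 Bb2 | G3 Eb3 D3 Bb2 F2
That's a consistent down a 4th shift per cell, and no other grouping gives one.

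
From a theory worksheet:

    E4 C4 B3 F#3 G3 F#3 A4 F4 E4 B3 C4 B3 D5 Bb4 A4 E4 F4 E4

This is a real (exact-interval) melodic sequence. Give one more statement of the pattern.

G5 Eb5 D5 A4 Bb4 A4

Unit = 6 notes; the statements start on E4, A4, D5, moving up a 4th each time.
So cell 4 is G5 Eb5 D5 A4 Bb4 A4.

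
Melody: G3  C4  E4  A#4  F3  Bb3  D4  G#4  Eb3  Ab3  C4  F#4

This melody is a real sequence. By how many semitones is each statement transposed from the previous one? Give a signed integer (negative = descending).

The 4-note cells begin on G3, F3, Eb3 — each down a 2nd from the last.
G3→F3 is 53 − 55 = -2 semitones.

-2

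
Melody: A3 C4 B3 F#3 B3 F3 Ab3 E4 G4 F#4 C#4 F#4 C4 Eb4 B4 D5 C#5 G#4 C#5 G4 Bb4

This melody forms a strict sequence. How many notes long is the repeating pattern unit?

7

21 notes total. Splitting into 3 groups of 7:
A3 C4 B3 F#3 B3 F3 Ab3 | E4 G4 F#4 C#4 F#4 C4 Eb4 | B4 D5 C#5 G#4 C#5 G4 Bb4
That's a consistent up a 5th shift per cell, and no other grouping gives one.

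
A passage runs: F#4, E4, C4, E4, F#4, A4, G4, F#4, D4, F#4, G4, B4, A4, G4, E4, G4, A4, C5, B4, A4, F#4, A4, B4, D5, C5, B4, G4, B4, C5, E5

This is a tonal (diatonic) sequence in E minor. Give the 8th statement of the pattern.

The 6-note cells begin on F#4, G4, A4, B4, C5 — each up a 2nd from the last.
Carrying on: D5 → E5 → F#5.
So cell 8 is F#5 E5 C5 E5 F#5 A5.

F#5 E5 C5 E5 F#5 A5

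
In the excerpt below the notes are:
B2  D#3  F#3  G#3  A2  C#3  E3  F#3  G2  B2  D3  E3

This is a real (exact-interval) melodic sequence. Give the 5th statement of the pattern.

With a 4-note motive the entries are B2, A2, G2, each down a 2nd from the previous.
Carrying on: F2 → Eb2.
From Eb2 the exact shape gives Eb2 G2 Bb2 C3.

Eb2 G2 Bb2 C3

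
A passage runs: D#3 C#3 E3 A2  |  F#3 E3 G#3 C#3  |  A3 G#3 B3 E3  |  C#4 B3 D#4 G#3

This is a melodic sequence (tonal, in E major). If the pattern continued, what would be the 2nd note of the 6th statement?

With 4-note cells, note 2 of each statement runs C#3, E3, G#3, B3.
Carrying that up a 3rd forward: D#4 → F#4.

F#4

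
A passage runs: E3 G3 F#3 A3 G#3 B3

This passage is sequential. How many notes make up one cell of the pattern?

There are 6 notes; a 2-note unit gives 3 cells:
E3 G3 | F#3 A3 | G#3 B3
That's a consistent up a 2nd shift per cell, and no other grouping gives one.

2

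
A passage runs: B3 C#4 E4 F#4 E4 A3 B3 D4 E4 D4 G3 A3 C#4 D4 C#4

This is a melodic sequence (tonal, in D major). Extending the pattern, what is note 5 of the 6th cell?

G3

Grouping in 5s, the 5th note of each cell is E4, D4, C#4.
Each moves down a 2nd. Continuing: B3 → A3 → G3.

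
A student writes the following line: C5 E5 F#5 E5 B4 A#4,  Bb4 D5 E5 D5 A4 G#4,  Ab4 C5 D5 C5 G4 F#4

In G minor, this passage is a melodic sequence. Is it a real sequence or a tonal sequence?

Each cell has the same semitone pattern (4, 2, -2, -5, -1) — intervals are preserved exactly.
And E5 lies outside G minor, so the sequence is real rather than tonal.

real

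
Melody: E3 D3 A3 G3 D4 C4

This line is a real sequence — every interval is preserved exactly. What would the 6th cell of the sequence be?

Taking 2-note groups, the heads are E3, A3, D4: the pattern moves up a 4th.
Carrying on: G4 → C5 → F5.
From F5 the exact shape gives F5 Eb5.

F5 Eb5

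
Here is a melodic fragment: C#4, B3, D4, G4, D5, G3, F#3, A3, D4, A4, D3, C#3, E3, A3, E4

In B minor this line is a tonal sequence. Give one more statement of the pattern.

A2 G2 B2 E3 B3

Unit = 5 notes; the statements start on C#4, G3, D3, moving down a 4th each time.
From A2 the diatonic shape gives A2 G2 B2 E3 B3.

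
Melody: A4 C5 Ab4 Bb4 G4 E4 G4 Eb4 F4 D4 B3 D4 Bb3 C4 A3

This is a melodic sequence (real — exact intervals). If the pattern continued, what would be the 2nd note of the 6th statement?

B2

The unit is 5 notes. Position-2 pitches of the 3 shown cells: C5, G4, D4.
Each moves down a 4th. Continuing: A3 → E3 → B2.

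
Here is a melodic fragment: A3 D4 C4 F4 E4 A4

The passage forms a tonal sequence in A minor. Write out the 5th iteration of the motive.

B4 E5

With a 2-note motive the entries are A3, C4, E4, each up a 3rd from the previous.
Continuing the starts: G4 → B4.
So cell 5 is B4 E5.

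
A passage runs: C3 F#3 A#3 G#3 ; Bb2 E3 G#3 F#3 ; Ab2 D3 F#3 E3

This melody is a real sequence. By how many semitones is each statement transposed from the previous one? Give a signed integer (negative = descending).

-2

Unit = 4 notes; the statements start on C3, Bb2, Ab2, moving down a 2nd each time.
C3 to Bb2 spans -2 semitones.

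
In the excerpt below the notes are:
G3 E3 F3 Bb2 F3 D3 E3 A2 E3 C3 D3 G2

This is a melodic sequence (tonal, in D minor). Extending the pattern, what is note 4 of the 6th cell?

D2

With 4-note cells, note 4 of each statement runs Bb2, A2, G2.
Extending down a 2nd: F2 → E2 → D2.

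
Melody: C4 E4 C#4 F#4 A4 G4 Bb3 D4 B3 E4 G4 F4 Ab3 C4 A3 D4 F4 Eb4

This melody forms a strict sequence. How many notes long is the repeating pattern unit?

6

Try groups of 6 (3 cells in 18 notes):
C4 E4 C#4 F#4 A4 G4 | Bb3 D4 B3 E4 G4 F4 | Ab3 C4 A3 D4 F4 Eb4
That's a consistent down a 2nd shift per cell, and no other grouping gives one.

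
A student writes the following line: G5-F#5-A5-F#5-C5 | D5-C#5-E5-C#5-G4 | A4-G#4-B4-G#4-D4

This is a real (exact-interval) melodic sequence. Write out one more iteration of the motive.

The 5-note cells begin on G5, D5, A4 — each down a 4th from the last.
So cell 4 is E4 D#4 F#4 D#4 A3.

E4 D#4 F#4 D#4 A3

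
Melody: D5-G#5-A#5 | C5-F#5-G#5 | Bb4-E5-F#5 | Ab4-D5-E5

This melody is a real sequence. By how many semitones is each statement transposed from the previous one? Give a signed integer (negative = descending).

-2

The 3-note cells begin on D5, C5, Bb4, Ab4 — each down a 2nd from the last.
Counting half-steps from D5 to C5: -2.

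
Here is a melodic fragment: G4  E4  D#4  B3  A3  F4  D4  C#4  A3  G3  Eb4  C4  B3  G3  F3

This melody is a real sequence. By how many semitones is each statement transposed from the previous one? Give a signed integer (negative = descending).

Unit = 5 notes; the statements start on G4, F4, Eb4, moving down a 2nd each time.
Counting half-steps from G4 to F4: -2.

-2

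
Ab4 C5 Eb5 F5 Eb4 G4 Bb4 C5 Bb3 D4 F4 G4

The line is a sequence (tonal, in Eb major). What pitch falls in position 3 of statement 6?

The unit is 4 notes. Position-3 pitches of the 3 shown cells: Eb5, Bb4, F4.
Extending down a 4th: C4 → G3 → D3.

D3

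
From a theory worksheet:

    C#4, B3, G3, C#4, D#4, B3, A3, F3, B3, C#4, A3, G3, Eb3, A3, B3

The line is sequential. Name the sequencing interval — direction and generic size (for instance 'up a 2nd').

The 5-note cells begin on C#4, B3, A3 — each down a 2nd from the last.
C#4 to B3 is down a 2nd.

down a 2nd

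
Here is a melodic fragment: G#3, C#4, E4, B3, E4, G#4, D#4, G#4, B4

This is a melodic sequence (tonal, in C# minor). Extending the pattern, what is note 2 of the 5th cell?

The unit is 3 notes. Position-2 pitches of the 3 shown cells: C#4, E4, G#4.
Each moves up a 3rd. Continuing: B4 → D#5.

D#5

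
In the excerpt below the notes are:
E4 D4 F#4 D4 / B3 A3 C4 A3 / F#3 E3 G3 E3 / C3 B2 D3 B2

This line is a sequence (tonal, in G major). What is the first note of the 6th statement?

With a 4-note motive the entries are E4, B3, F#3, C3, each down a 4th from the previous.
Extending the heads down a 4th: G2 → D2.

D2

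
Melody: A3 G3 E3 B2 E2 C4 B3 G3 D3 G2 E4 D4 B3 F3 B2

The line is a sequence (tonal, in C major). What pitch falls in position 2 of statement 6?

C5

The unit is 5 notes. Position-2 pitches of the 3 shown cells: G3, B3, D4.
Each moves up a 3rd. Continuing: F4 → A4 → C5.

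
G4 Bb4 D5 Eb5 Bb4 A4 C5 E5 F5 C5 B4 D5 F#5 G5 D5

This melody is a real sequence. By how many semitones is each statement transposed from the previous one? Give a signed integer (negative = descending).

With a 5-note motive the entries are G4, A4, B4, each up a 2nd from the previous.
G4 to A4 spans +2 semitones.

2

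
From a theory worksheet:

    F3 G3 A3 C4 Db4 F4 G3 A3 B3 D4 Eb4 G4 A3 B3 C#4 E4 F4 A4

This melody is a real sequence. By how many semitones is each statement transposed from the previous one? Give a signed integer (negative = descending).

The 6-note cells begin on F3, G3, A3 — each up a 2nd from the last.
Counting half-steps from F3 to G3: 2.

2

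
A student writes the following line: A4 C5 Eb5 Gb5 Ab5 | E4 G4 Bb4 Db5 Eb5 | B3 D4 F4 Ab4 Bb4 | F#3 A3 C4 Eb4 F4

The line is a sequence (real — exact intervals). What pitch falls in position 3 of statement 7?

A2

Grouping in 5s, the 3rd note of each cell is Eb5, Bb4, F4, C4.
Each moves down a 4th. Continuing: G3 → D3 → A2.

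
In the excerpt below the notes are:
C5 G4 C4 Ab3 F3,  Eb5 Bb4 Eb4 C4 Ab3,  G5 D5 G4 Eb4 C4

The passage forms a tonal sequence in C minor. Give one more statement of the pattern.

With a 5-note motive the entries are C5, Eb5, G5, each up a 3rd from the previous.
From Bb5 the diatonic shape gives Bb5 F5 Bb4 G4 Eb4.

Bb5 F5 Bb4 G4 Eb4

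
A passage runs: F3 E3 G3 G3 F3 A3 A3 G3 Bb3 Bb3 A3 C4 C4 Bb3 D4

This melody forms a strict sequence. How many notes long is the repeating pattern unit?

There are 15 notes; a 3-note unit gives 5 cells:
F3 E3 G3 | G3 F3 A3 | A3 G3 Bb3 | Bb3 A3 C4 | C4 Bb3 D4
Each cell is the previous one up a 2nd — so the unit is 3 notes.

3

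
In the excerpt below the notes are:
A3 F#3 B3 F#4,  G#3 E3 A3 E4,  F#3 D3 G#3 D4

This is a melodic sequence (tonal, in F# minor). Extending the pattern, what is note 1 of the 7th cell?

Grouping in 4s, the 1st note of each cell is A3, G#3, F#3.
Extending down a 2nd: E3 → D3 → C#3 → B2.

B2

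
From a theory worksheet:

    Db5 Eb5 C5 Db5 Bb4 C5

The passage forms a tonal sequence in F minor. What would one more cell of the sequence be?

Ab4 Bb4

Taking 2-note groups, the heads are Db5, C5, Bb4: the pattern moves down a 2nd.
From Ab4 the diatonic shape gives Ab4 Bb4.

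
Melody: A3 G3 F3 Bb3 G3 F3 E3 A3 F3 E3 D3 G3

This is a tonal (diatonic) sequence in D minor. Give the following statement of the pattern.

E3 D3 C3 F3

With a 4-note motive the entries are A3, G3, F3, each down a 2nd from the previous.
From E3 the diatonic shape gives E3 D3 C3 F3.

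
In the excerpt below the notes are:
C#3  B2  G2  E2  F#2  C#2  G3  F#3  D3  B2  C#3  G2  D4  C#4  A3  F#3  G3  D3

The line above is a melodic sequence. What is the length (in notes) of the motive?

6

18 notes total. Splitting into 3 groups of 6:
C#3 B2 G2 E2 F#2 C#2 | G3 F#3 D3 B2 C#3 G2 | D4 C#4 A3 F#3 G3 D3
Each cell is the previous one up a 5th — so the unit is 6 notes.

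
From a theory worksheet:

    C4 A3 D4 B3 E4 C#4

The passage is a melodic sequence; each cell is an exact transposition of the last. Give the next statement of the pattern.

F#4 D#4

With a 2-note motive the entries are C4, D4, E4, each up a 2nd from the previous.
So cell 4 is F#4 D#4.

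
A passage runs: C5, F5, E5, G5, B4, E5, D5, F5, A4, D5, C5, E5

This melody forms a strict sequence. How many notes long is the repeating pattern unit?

4

There are 12 notes; a 4-note unit gives 3 cells:
C5 F5 E5 G5 | B4 E5 D5 F5 | A4 D5 C5 E5
That's a consistent down a 2nd shift per cell, and no other grouping gives one.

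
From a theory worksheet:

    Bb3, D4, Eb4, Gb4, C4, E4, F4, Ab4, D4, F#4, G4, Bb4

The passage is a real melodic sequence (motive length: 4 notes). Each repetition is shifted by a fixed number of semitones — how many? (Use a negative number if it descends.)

Unit = 4 notes; the statements start on Bb3, C4, D4, moving up a 2nd each time.
Bb3→C4 is 60 − 58 = 2 semitones.

2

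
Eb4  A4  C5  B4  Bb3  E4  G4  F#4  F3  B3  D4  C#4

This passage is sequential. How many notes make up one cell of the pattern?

4

Try groups of 4 (3 cells in 12 notes):
Eb4 A4 C5 B4 | Bb3 E4 G4 F#4 | F3 B3 D4 C#4
Each cell is the previous one down a 4th — so the unit is 4 notes.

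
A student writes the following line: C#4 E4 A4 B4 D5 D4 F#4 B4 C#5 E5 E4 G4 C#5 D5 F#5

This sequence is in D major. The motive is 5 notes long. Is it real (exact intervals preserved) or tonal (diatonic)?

tonal

Every note is diatonic to D major.
Cell 1 has +3 semitones from note 1 to 2, but cell 2 has +4 — the interval quality changes while the contour stays the same, which is the hallmark of a tonal sequence.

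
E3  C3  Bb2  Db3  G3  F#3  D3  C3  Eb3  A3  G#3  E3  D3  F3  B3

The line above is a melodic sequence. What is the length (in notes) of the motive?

15 notes total. Splitting into 3 groups of 5:
E3 C3 Bb2 Db3 G3 | F#3 D3 C3 Eb3 A3 | G#3 E3 D3 F3 B3
Each cell is the previous one up a 2nd — so the unit is 5 notes.

5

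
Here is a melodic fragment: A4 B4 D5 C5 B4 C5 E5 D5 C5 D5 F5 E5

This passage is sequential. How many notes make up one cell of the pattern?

Try groups of 4 (3 cells in 12 notes):
A4 B4 D5 C5 | B4 C5 E5 D5 | C5 D5 F5 E5
Each cell is the previous one up a 2nd — so the unit is 4 notes.

4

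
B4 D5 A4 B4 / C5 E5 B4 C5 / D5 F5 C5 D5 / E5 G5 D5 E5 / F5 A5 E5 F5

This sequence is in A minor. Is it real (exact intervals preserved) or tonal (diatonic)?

Every note is diatonic to A minor.
Cell 1 has +3 semitones from note 1 to 2, but cell 2 has +4 — the interval quality changes while the contour stays the same, which is the hallmark of a tonal sequence.

tonal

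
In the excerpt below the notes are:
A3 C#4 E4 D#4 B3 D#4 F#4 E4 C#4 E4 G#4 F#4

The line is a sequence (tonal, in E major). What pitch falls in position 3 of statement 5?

B4

Grouping in 4s, the 3rd note of each cell is E4, F#4, G#4.
Each moves up a 2nd. Continuing: A4 → B4.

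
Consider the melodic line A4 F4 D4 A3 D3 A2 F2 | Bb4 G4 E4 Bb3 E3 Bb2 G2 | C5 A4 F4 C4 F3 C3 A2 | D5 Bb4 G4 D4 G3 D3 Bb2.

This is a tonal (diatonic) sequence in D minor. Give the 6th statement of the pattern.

With a 7-note motive the entries are A4, Bb4, C5, D5, each up a 2nd from the previous.
Carrying on: E5 → F5.
Statement 6 starts on F5 and keeps the same diatonic contour: F5 D5 Bb4 F4 Bb3 F3 D3.

F5 D5 Bb4 F4 Bb3 F3 D3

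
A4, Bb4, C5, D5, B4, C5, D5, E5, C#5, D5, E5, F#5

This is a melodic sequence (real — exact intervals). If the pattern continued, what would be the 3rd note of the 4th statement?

The unit is 4 notes. Position-3 pitches of the 3 shown cells: C5, D5, E5.
One more up a 2nd gives F#5.

F#5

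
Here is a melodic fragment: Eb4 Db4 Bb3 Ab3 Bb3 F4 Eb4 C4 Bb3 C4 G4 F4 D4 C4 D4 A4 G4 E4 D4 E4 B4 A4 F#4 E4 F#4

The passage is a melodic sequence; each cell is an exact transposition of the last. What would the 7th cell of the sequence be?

D#5 C#5 A#4 G#4 A#4

Unit = 5 notes; the statements start on Eb4, F4, G4, A4, B4, moving up a 2nd each time.
Extending up a 2nd: C#5 → D#5.
From D#5 the exact shape gives D#5 C#5 A#4 G#4 A#4.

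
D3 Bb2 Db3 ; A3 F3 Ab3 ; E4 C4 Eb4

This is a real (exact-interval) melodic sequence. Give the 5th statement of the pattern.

F#5 D5 F5

With a 3-note motive the entries are D3, A3, E4, each up a 5th from the previous.
Carrying on: B4 → F#5.
From F#5 the exact shape gives F#5 D5 F5.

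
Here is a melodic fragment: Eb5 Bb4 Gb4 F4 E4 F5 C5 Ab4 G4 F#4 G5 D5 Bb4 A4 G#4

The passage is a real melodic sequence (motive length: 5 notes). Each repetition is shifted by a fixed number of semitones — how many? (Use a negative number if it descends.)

Unit = 5 notes; the statements start on Eb5, F5, G5, moving up a 2nd each time.
Eb5→F5 is 77 − 75 = 2 semitones.

2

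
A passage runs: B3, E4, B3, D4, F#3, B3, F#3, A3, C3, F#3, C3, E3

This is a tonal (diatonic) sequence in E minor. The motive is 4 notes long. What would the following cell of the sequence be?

Taking 4-note groups, the heads are B3, F#3, C3: the pattern moves down a 4th.
So cell 4 is G2 C3 G2 B2.

G2 C3 G2 B2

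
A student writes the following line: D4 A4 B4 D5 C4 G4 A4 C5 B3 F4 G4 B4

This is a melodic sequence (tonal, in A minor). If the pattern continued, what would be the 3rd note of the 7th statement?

C4

Grouping in 4s, the 3rd note of each cell is B4, A4, G4.
Carrying that down a 2nd forward: F4 → E4 → D4 → C4.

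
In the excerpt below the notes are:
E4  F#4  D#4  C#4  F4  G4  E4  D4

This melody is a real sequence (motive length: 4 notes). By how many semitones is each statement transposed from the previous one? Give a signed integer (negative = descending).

The 4-note cells begin on E4, F4 — each up a 2nd from the last.
E4→F4 is 65 − 64 = 1 semitones.

1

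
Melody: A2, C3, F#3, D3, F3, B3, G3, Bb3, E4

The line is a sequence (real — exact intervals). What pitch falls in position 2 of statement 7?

Gb5

Grouping in 3s, the 2nd note of each cell is C3, F3, Bb3.
Extending up a 4th: Eb4 → Ab4 → Db5 → Gb5.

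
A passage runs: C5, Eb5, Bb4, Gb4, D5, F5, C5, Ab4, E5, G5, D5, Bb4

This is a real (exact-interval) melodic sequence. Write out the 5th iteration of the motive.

G#5 B5 F#5 D5

With a 4-note motive the entries are C5, D5, E5, each up a 2nd from the previous.
Continuing the starts: F#5 → G#5.
So cell 5 is G#5 B5 F#5 D5.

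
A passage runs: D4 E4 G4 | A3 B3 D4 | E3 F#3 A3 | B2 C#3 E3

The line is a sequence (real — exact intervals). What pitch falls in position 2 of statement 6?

D#2

The unit is 3 notes. Position-2 pitches of the 4 shown cells: E4, B3, F#3, C#3.
Each moves down a 4th. Continuing: G#2 → D#2.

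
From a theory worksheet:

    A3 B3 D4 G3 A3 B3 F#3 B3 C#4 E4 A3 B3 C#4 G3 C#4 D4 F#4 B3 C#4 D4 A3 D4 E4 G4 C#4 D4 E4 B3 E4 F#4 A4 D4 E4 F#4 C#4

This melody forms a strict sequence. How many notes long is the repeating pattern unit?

There are 35 notes; a 7-note unit gives 5 cells:
A3 B3 D4 G3 A3 B3 F#3 | B3 C#4 E4 A3 B3 C#4 G3 | C#4 D4 F#4 B3 C#4 D4 A3 | D4 E4 G4 C#4 D4 E4 B3 | E4 F#4 A4 D4 E4 F#4 C#4
Each cell is the previous one up a 2nd — so the unit is 7 notes.

7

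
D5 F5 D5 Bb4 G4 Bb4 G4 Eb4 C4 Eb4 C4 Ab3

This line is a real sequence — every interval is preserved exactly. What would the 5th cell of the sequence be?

Bb2 Db3 Bb2 Gb2

With a 4-note motive the entries are D5, G4, C4, each down a 5th from the previous.
Continuing the starts: F3 → Bb2.
So cell 5 is Bb2 Db3 Bb2 Gb2.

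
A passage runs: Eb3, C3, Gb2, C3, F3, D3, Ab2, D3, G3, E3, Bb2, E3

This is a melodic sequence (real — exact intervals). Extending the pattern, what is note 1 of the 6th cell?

With 4-note cells, note 1 of each statement runs Eb3, F3, G3.
Each moves up a 2nd. Continuing: A3 → B3 → C#4.

C#4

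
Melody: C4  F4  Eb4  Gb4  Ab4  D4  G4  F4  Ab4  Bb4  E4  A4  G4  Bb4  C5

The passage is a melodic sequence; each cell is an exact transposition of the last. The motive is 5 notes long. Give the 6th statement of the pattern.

Unit = 5 notes; the statements start on C4, D4, E4, moving up a 2nd each time.
Continuing the starts: F#4 → G#4 → A#4.
From A#4 the exact shape gives A#4 D#5 C#5 E5 F#5.

A#4 D#5 C#5 E5 F#5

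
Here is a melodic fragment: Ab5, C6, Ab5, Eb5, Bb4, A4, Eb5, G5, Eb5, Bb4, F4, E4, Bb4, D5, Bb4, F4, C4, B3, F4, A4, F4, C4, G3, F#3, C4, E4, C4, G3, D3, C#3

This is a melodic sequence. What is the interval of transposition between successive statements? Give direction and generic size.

With a 6-note motive the entries are Ab5, Eb5, Bb4, F4, C4, each down a 4th from the previous.
From Ab5 to Eb5: down a 4th.

down a 4th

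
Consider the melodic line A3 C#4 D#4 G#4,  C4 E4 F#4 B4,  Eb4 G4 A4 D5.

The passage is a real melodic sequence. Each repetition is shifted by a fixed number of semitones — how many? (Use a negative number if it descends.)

The 4-note cells begin on A3, C4, Eb4 — each up a 3rd from the last.
A3 to C4 spans +3 semitones.

3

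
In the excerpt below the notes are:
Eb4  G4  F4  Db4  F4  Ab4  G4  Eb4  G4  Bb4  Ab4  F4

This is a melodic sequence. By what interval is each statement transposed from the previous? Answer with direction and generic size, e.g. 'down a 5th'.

up a 2nd

Unit = 4 notes; the statements start on Eb4, F4, G4, moving up a 2nd each time.
From Eb4 to F4: up a 2nd.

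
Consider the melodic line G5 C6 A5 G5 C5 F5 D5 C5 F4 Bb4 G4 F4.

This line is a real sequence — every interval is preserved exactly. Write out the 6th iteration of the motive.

The 4-note cells begin on G5, C5, F4 — each down a 5th from the last.
Extending down a 5th: Bb3 → Eb3 → Ab2.
Statement 6 starts on Ab2 and keeps the same exact contour: Ab2 Db3 Bb2 Ab2.

Ab2 Db3 Bb2 Ab2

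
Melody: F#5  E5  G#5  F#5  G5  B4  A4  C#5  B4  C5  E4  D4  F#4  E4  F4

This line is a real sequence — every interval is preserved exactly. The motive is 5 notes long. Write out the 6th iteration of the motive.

The 5-note cells begin on F#5, B4, E4 — each down a 5th from the last.
Extending down a 5th: A3 → D3 → G2.
So cell 6 is G2 F2 A2 G2 Ab2.

G2 F2 A2 G2 Ab2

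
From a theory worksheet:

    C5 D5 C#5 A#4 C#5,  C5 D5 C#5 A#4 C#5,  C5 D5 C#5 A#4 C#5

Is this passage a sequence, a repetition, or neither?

repetition

Each 5-note cell is identical (C5 D5 C#5 A#4 C#5), restated at the same pitch.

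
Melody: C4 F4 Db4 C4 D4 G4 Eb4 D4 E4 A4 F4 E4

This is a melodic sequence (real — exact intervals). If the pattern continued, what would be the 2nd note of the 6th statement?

Grouping in 4s, the 2nd note of each cell is F4, G4, A4.
Extending up a 2nd: B4 → C#5 → D#5.

D#5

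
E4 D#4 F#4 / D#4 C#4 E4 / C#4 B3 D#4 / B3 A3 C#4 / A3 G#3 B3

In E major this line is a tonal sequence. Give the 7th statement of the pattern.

The 3-note cells begin on E4, D#4, C#4, B3, A3 — each down a 2nd from the last.
Continuing the starts: G#3 → F#3.
So cell 7 is F#3 E3 G#3.

F#3 E3 G#3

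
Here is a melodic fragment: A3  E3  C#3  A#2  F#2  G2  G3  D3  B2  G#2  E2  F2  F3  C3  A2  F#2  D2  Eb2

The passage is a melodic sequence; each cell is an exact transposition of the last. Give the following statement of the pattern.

With a 6-note motive the entries are A3, G3, F3, each down a 2nd from the previous.
Statement 4 starts on Eb3 and keeps the same exact contour: Eb3 Bb2 G2 E2 C2 Db2.

Eb3 Bb2 G2 E2 C2 Db2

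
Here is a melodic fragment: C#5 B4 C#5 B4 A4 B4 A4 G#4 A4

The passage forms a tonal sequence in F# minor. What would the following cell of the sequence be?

With a 3-note motive the entries are C#5, B4, A4, each down a 2nd from the previous.
Statement 4 starts on G#4 and keeps the same diatonic contour: G#4 F#4 G#4.

G#4 F#4 G#4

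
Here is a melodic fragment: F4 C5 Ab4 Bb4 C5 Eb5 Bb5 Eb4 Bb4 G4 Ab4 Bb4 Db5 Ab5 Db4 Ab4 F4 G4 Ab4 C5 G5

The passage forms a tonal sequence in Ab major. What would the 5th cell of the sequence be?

Taking 7-note groups, the heads are F4, Eb4, Db4: the pattern moves down a 2nd.
Continuing the starts: C4 → Bb3.
Statement 5 starts on Bb3 and keeps the same diatonic contour: Bb3 F4 Db4 Eb4 F4 Ab4 Eb5.

Bb3 F4 Db4 Eb4 F4 Ab4 Eb5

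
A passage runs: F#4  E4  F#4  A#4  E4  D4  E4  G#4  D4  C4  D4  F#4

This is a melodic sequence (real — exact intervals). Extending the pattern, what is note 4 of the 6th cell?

Grouping in 4s, the 4th note of each cell is A#4, G#4, F#4.
Each moves down a 2nd. Continuing: E4 → D4 → C4.

C4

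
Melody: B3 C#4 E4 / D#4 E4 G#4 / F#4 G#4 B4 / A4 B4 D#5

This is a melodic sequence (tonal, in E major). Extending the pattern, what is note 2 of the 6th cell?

The unit is 3 notes. Position-2 pitches of the 4 shown cells: C#4, E4, G#4, B4.
Carrying that up a 3rd forward: D#5 → F#5.

F#5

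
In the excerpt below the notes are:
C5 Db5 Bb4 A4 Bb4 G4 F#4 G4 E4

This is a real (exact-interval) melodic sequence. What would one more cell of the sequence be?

Unit = 3 notes; the statements start on C5, A4, F#4, moving down a 3rd each time.
Statement 4 starts on D#4 and keeps the same exact contour: D#4 E4 C#4.

D#4 E4 C#4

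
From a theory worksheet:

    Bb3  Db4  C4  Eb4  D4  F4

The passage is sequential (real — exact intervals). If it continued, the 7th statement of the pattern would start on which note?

A#4

Taking 2-note groups, the heads are Bb3, C4, D4: the pattern moves up a 2nd.
Extending the heads up a 2nd: E4 → F#4 → G#4 → A#4.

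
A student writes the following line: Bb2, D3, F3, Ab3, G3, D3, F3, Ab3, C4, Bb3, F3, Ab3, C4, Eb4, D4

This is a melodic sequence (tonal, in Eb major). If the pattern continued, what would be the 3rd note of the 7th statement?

Grouping in 5s, the 3rd note of each cell is F3, Ab3, C4.
Carrying that up a 3rd forward: Eb4 → G4 → Bb4 → D5.

D5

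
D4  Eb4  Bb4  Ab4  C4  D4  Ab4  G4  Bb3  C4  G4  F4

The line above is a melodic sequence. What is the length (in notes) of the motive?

Try groups of 4 (3 cells in 12 notes):
D4 Eb4 Bb4 Ab4 | C4 D4 Ab4 G4 | Bb3 C4 G4 F4
Each cell is the previous one down a 2nd — so the unit is 4 notes.

4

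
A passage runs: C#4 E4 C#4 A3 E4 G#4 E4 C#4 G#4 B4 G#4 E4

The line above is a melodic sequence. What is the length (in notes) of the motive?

12 notes total. Splitting into 3 groups of 4:
C#4 E4 C#4 A3 | E4 G#4 E4 C#4 | G#4 B4 G#4 E4
Every group is a transposition up a 3rd of the one before; no shorter unit works.

4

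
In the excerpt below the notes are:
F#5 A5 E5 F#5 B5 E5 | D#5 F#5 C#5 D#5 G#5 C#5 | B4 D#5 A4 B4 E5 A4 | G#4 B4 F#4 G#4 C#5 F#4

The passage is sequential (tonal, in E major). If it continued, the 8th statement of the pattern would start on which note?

F#3

Unit = 6 notes; the statements start on F#5, D#5, B4, G#4, moving down a 3rd each time.
Continuing: E4 → C#4 → A3 → F#3. Statement 8 starts on F#3.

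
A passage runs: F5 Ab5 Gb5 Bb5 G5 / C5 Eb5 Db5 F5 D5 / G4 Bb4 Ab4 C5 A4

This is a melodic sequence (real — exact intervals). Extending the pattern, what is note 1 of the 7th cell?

B2

Grouping in 5s, the 1st note of each cell is F5, C5, G4.
Carrying that down a 4th forward: D4 → A3 → E3 → B2.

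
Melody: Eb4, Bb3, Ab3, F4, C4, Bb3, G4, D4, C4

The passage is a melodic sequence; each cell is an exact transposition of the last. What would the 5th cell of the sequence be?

B4 F#4 E4

Unit = 3 notes; the statements start on Eb4, F4, G4, moving up a 2nd each time.
Continuing the starts: A4 → B4.
From B4 the exact shape gives B4 F#4 E4.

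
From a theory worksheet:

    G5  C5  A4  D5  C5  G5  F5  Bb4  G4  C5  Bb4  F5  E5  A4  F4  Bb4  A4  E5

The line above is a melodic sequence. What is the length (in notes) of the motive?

6

There are 18 notes; a 6-note unit gives 3 cells:
G5 C5 A4 D5 C5 G5 | F5 Bb4 G4 C5 Bb4 F5 | E5 A4 F4 Bb4 A4 E5
That's a consistent down a 2nd shift per cell, and no other grouping gives one.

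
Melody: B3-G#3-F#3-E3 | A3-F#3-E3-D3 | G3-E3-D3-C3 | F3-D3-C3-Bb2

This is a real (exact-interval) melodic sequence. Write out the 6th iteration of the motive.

Taking 4-note groups, the heads are B3, A3, G3, F3: the pattern moves down a 2nd.
Continuing the starts: Eb3 → Db3.
From Db3 the exact shape gives Db3 Bb2 Ab2 Gb2.

Db3 Bb2 Ab2 Gb2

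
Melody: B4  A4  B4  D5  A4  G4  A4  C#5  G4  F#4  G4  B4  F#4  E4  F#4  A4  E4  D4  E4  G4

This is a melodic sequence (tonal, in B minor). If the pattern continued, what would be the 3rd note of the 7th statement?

With 4-note cells, note 3 of each statement runs B4, A4, G4, F#4, E4.
Extending down a 2nd: D4 → C#4.

C#4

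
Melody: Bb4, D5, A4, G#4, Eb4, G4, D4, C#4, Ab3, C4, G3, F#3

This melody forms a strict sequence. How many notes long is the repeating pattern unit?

There are 12 notes; a 4-note unit gives 3 cells:
Bb4 D5 A4 G#4 | Eb4 G4 D4 C#4 | Ab3 C4 G3 F#3
Each cell is the previous one down a 5th — so the unit is 4 notes.

4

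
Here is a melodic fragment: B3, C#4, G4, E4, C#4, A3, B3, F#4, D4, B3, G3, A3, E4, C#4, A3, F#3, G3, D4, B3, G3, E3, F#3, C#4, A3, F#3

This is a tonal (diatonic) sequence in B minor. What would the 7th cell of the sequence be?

C#3 D3 A3 F#3 D3

Taking 5-note groups, the heads are B3, A3, G3, F#3, E3: the pattern moves down a 2nd.
Continuing the starts: D3 → C#3.
So cell 7 is C#3 D3 A3 F#3 D3.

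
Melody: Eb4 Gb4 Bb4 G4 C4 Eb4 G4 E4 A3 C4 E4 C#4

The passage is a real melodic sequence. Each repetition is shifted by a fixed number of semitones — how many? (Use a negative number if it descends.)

-3

The 4-note cells begin on Eb4, C4, A3 — each down a 3rd from the last.
Eb4 to C4 spans -3 semitones.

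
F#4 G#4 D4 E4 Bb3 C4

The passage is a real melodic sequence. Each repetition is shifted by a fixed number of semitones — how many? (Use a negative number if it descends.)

-4

Unit = 2 notes; the statements start on F#4, D4, Bb3, moving down a 3rd each time.
Counting half-steps from F#4 to D4: -4.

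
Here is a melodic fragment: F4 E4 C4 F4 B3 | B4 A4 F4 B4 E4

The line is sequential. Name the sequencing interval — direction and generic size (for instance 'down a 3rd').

Taking 5-note groups, the heads are F4, B4: the pattern moves up a 4th.
From F4 to B4: up a 4th.

up a 4th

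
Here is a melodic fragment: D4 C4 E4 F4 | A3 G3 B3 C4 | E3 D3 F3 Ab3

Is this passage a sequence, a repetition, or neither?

Note 4 of cell 3 is Ab3; if this were a sequence it would be G3. No unit length gives a consistent transposition pattern.

neither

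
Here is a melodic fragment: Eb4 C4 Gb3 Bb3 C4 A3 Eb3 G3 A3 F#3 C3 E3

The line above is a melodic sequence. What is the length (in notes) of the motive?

4

12 notes total. Splitting into 3 groups of 4:
Eb4 C4 Gb3 Bb3 | C4 A3 Eb3 G3 | A3 F#3 C3 E3
That's a consistent down a 3rd shift per cell, and no other grouping gives one.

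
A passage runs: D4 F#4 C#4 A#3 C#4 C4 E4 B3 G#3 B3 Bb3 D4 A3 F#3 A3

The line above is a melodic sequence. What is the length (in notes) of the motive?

Try groups of 5 (3 cells in 15 notes):
D4 F#4 C#4 A#3 C#4 | C4 E4 B3 G#3 B3 | Bb3 D4 A3 F#3 A3
Each cell is the previous one down a 2nd — so the unit is 5 notes.

5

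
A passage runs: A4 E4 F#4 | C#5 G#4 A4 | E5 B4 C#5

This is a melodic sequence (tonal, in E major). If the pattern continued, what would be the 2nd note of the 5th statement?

Grouping in 3s, the 2nd note of each cell is E4, G#4, B4.
Extending up a 3rd: D#5 → F#5.

F#5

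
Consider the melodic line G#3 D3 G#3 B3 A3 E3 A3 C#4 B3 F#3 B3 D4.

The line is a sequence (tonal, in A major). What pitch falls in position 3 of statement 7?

F#4

With 4-note cells, note 3 of each statement runs G#3, A3, B3.
Extending up a 2nd: C#4 → D4 → E4 → F#4.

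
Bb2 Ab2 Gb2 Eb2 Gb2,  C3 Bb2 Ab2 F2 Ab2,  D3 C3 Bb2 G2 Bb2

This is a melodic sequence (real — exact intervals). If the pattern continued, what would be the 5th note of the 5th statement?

D3

Grouping in 5s, the 5th note of each cell is Gb2, Ab2, Bb2.
Each moves up a 2nd. Continuing: C3 → D3.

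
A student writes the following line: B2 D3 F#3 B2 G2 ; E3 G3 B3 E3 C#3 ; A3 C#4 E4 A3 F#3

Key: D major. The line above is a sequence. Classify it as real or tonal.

tonal

Every note is diatonic to D major.
Cell 1 has -4 semitones from note 4 to 5, but cell 2 has -3 — the interval quality changes while the contour stays the same, which is the hallmark of a tonal sequence.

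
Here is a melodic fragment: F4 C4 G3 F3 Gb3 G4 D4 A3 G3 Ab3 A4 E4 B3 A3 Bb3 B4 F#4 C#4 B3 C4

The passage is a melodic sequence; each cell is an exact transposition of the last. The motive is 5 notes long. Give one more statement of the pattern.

The 5-note cells begin on F4, G4, A4, B4 — each up a 2nd from the last.
So cell 5 is C#5 G#4 D#4 C#4 D4.

C#5 G#4 D#4 C#4 D4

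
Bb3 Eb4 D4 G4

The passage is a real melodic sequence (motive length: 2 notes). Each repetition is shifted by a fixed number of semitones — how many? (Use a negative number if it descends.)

Taking 2-note groups, the heads are Bb3, D4: the pattern moves up a 3rd.
Counting half-steps from Bb3 to D4: 4.

4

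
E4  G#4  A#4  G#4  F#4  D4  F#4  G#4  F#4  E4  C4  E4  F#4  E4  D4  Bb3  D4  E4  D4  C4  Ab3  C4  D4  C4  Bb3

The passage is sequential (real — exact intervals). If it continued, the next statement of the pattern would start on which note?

The 5-note cells begin on E4, D4, C4, Bb3, Ab3 — each down a 2nd from the last.
One more step down a 2nd gives Gb3.

Gb3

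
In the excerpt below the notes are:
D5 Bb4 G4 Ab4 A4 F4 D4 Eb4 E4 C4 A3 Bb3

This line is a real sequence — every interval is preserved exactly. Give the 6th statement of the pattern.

C#3 A2 F#2 G2

The 4-note cells begin on D5, A4, E4 — each down a 4th from the last.
Carrying on: B3 → F#3 → C#3.
Statement 6 starts on C#3 and keeps the same exact contour: C#3 A2 F#2 G2.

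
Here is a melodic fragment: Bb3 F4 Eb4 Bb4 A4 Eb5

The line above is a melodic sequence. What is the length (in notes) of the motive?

Try groups of 2 (3 cells in 6 notes):
Bb3 F4 | Eb4 Bb4 | A4 Eb5
Every group is a transposition up a 4th of the one before; no shorter unit works.

2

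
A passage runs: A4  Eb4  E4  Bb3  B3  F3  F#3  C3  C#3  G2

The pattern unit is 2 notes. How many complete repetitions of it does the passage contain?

10 notes in groups of 2 gives 10/2 = 5 statements.
Starts: A4, E4, B3, F#3, C#3 — each down a 4th.

5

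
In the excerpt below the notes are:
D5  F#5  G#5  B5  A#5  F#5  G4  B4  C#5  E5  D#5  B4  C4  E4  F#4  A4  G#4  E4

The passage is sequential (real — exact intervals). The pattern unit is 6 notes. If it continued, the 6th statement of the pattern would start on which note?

With a 6-note motive the entries are D5, G4, C4, each down a 5th from the previous.
Continuing: F3 → Bb2 → Eb2. Statement 6 starts on Eb2.

Eb2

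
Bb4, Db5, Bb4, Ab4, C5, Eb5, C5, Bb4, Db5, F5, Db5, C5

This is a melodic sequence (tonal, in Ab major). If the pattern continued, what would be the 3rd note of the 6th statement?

With 4-note cells, note 3 of each statement runs Bb4, C5, Db5.
Carrying that up a 2nd forward: Eb5 → F5 → G5.

G5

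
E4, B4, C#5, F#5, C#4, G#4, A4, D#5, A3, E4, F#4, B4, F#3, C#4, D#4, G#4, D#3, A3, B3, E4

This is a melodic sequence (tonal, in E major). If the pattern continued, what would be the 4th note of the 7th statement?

The unit is 4 notes. Position-4 pitches of the 5 shown cells: F#5, D#5, B4, G#4, E4.
Each moves down a 3rd. Continuing: C#4 → A3.

A3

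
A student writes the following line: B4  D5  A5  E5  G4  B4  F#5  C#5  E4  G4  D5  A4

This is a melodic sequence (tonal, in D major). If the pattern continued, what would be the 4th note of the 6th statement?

With 4-note cells, note 4 of each statement runs E5, C#5, A4.
Each moves down a 3rd. Continuing: F#4 → D4 → B3.

B3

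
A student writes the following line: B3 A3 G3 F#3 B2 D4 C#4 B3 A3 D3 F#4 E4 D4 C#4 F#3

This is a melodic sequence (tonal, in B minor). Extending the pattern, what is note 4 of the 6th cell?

B4

With 5-note cells, note 4 of each statement runs F#3, A3, C#4.
Each moves up a 3rd. Continuing: E4 → G4 → B4.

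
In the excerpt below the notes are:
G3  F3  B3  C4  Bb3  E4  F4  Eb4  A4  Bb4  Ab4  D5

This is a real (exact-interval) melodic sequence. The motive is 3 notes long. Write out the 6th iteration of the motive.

Ab5 Gb5 C6

Unit = 3 notes; the statements start on G3, C4, F4, Bb4, moving up a 4th each time.
Continuing the starts: Eb5 → Ab5.
Statement 6 starts on Ab5 and keeps the same exact contour: Ab5 Gb5 C6.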